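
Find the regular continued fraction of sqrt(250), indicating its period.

[15; (1, 4, 3, 3, 4, 1, 30)]

Write x_i = (sqrt(250) + m_i)/d_i with (m_0, d_0) = (0, 1). a_0 = floor(sqrt(250)) = 15, since 15^2 = 225 <= 250 < 256 = 16^2.
Iterate m_{i+1} = d_i*a_i - m_i, d_{i+1} = (250 - m_{i+1}^2)/d_i, a_{i+1} = floor((a_0 + m_{i+1})/d_{i+1}):
  m_1 = 1*15 - 0 = 15, d_1 = (250 - 15^2)/1 = 25/1 = 25, a_1 = floor((15 + 15)/25) = 1.
  m_2 = 25*1 - 15 = 10, d_2 = (250 - 10^2)/25 = 150/25 = 6, a_2 = floor((15 + 10)/6) = 4.
  m_3 = 6*4 - 10 = 14, d_3 = (250 - 14^2)/6 = 54/6 = 9, a_3 = floor((15 + 14)/9) = 3.
  m_4 = 9*3 - 14 = 13, d_4 = (250 - 13^2)/9 = 81/9 = 9, a_4 = floor((15 + 13)/9) = 3.
  m_5 = 9*3 - 13 = 14, d_5 = (250 - 14^2)/9 = 54/9 = 6, a_5 = floor((15 + 14)/6) = 4.
  m_6 = 6*4 - 14 = 10, d_6 = (250 - 10^2)/6 = 150/6 = 25, a_6 = floor((15 + 10)/25) = 1.
  m_7 = 25*1 - 10 = 15, d_7 = (250 - 15^2)/25 = 25/25 = 1, a_7 = floor((15 + 15)/1) = 30.
  m_8 = 1*30 - 15 = 15, d_8 = (250 - 15^2)/1 = 25/1 = 25: (m_8, d_8) = (m_1, d_1) = (15, 25), so from here the quotients repeat a_1, ..., a_7; the period length is 7.
Hence the expansion of sqrt(250) is a_0 = 15 followed by the repeating block 1, 4, 3, 3, 4, 1, 30 (period 7).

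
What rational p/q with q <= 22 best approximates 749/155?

29/6

Expand x = 749/155 as a continued fraction with the Euclidean algorithm:
  749 = 4*155 + 129, so a_0 = 4.
  155 = 1*129 + 26, so a_1 = 1.
  129 = 4*26 + 25, so a_2 = 4.
  26 = 1*25 + 1, so a_3 = 1.
  25 = 25*1 + 0, so a_4 = 25.
so x = [4; 1, 4, 1, 25].
Convergents (p_i = a_i*p_{i-1} + p_{i-2}, q_i = a_i*q_{i-1} + q_{i-2} with p_{-2}=0, p_{-1}=1, q_{-2}=1, q_{-1}=0), until the denominator exceeds 22:
  i=0: a_0=4, p_0 = 4*1 + 0 = 4, q_0 = 4*0 + 1 = 1.
  i=1: a_1=1, p_1 = 1*4 + 1 = 5, q_1 = 1*1 + 0 = 1.
  i=2: a_2=4, p_2 = 4*5 + 4 = 24, q_2 = 4*1 + 1 = 5.
  i=3: a_3=1, p_3 = 1*24 + 5 = 29, q_3 = 1*5 + 1 = 6.
  i=4: a_4=25, p_4 = 25*29 + 24 = 749, q_4 = 25*6 + 5 = 155.
q_4 = 155 > 22, so the last convergent with denominator <= 22 is p_3/q_3 = 29/6.
The closest fraction with denominator <= 22 is either p_3/q_3 or the intermediate fraction (k*p_3 + p_2)/(k*q_3 + q_2) with the largest k >= 1 whose denominator stays <= 22; these approach x as k grows, and every other convergent or intermediate fraction in range is farther away.
Largest k: floor((22 - q_2)/q_3) = floor((22 - 5)/6) = 2.
That gives (2*29 + 24)/(2*6 + 5) = 82/17.
Compare the errors: |x - 29/6| = |749*6 - 29*155|/(155*6) = 1/930, and |x - 82/17| = |749*17 - 82*155|/(155*17) = 23/2635.
Cross-multiplying, 1*2635 = 2635 < 21390 = 23*930, so 1/930 is smaller: the convergent 29/6 is closer to x than 82/17.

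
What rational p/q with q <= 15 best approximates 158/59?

8/3

Expand x = 158/59 as a continued fraction with the Euclidean algorithm:
  158 = 2*59 + 40, so a_0 = 2.
  59 = 1*40 + 19, so a_1 = 1.
  40 = 2*19 + 2, so a_2 = 2.
  19 = 9*2 + 1, so a_3 = 9.
  2 = 2*1 + 0, so a_4 = 2.
so x = [2; 1, 2, 9, 2].
Convergents (p_i = a_i*p_{i-1} + p_{i-2}, q_i = a_i*q_{i-1} + q_{i-2} with p_{-2}=0, p_{-1}=1, q_{-2}=1, q_{-1}=0), until the denominator exceeds 15:
  i=0: a_0=2, p_0 = 2*1 + 0 = 2, q_0 = 2*0 + 1 = 1.
  i=1: a_1=1, p_1 = 1*2 + 1 = 3, q_1 = 1*1 + 0 = 1.
  i=2: a_2=2, p_2 = 2*3 + 2 = 8, q_2 = 2*1 + 1 = 3.
  i=3: a_3=9, p_3 = 9*8 + 3 = 75, q_3 = 9*3 + 1 = 28.
q_3 = 28 > 15, so the last convergent with denominator <= 15 is p_2/q_2 = 8/3.
The closest fraction with denominator <= 15 is either p_2/q_2 or the intermediate fraction (k*p_2 + p_1)/(k*q_2 + q_1) with the largest k >= 1 whose denominator stays <= 15; these approach x as k grows, and every other convergent or intermediate fraction in range is farther away.
Largest k: floor((15 - q_1)/q_2) = floor((15 - 1)/3) = 4.
That gives (4*8 + 3)/(4*3 + 1) = 35/13.
Compare the errors: |x - 8/3| = |158*3 - 8*59|/(59*3) = 2/177, and |x - 35/13| = |158*13 - 35*59|/(59*13) = 11/767.
Cross-multiplying, 2*767 = 1534 < 1947 = 11*177, so 2/177 is smaller: the convergent 8/3 is closer to x than 35/13.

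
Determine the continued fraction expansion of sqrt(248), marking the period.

Write x_i = (sqrt(248) + m_i)/d_i with (m_0, d_0) = (0, 1). a_0 = floor(sqrt(248)) = 15, since 15^2 = 225 <= 248 < 256 = 16^2.
Iterate m_{i+1} = d_i*a_i - m_i, d_{i+1} = (248 - m_{i+1}^2)/d_i, a_{i+1} = floor((a_0 + m_{i+1})/d_{i+1}):
  m_1 = 1*15 - 0 = 15, d_1 = (248 - 15^2)/1 = 23/1 = 23, a_1 = floor((15 + 15)/23) = 1.
  m_2 = 23*1 - 15 = 8, d_2 = (248 - 8^2)/23 = 184/23 = 8, a_2 = floor((15 + 8)/8) = 2.
  m_3 = 8*2 - 8 = 8, d_3 = (248 - 8^2)/8 = 184/8 = 23, a_3 = floor((15 + 8)/23) = 1.
  m_4 = 23*1 - 8 = 15, d_4 = (248 - 15^2)/23 = 23/23 = 1, a_4 = floor((15 + 15)/1) = 30.
  m_5 = 1*30 - 15 = 15, d_5 = (248 - 15^2)/1 = 23/1 = 23: (m_5, d_5) = (m_1, d_1) = (15, 23), so from here the quotients repeat a_1, ..., a_4; the period length is 4.
Hence the expansion of sqrt(248) is a_0 = 15 followed by the repeating block 1, 2, 1, 30 (period 4).

[15; (1, 2, 1, 30)]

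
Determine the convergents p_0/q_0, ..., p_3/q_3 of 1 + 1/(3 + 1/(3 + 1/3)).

1/1, 4/3, 13/10, 43/33

Using the convergent recurrence p_i = a_i*p_{i-1} + p_{i-2}, q_i = a_i*q_{i-1} + q_{i-2} with p_{-2}=0, p_{-1}=1, q_{-2}=1, q_{-1}=0:
  i=0: a_0=1, p_0 = 1*1 + 0 = 1, q_0 = 1*0 + 1 = 1.
  i=1: a_1=3, p_1 = 3*1 + 1 = 4, q_1 = 3*1 + 0 = 3.
  i=2: a_2=3, p_2 = 3*4 + 1 = 13, q_2 = 3*3 + 1 = 10.
  i=3: a_3=3, p_3 = 3*13 + 4 = 43, q_3 = 3*10 + 3 = 33.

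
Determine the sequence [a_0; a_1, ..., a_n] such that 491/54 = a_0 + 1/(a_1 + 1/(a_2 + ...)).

[9; 10, 1, 4]

Run the Euclidean algorithm on 491 and 54; the successive quotients are the partial quotients a_0, a_1, ... (each step inverts the fractional part left over by the previous one):
  491 = 9*54 + 5, so a_0 = 9.
  54 = 10*5 + 4, so a_1 = 10.
  5 = 1*4 + 1, so a_2 = 1.
  4 = 4*1 + 0, so a_3 = 4.
The remainder reaches 0 after 4 divisions, so the expansion has 4 partial quotients, read off in order.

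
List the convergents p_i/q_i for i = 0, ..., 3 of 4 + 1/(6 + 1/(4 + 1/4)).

Using the convergent recurrence p_i = a_i*p_{i-1} + p_{i-2}, q_i = a_i*q_{i-1} + q_{i-2} with p_{-2}=0, p_{-1}=1, q_{-2}=1, q_{-1}=0:
  i=0: a_0=4, p_0 = 4*1 + 0 = 4, q_0 = 4*0 + 1 = 1.
  i=1: a_1=6, p_1 = 6*4 + 1 = 25, q_1 = 6*1 + 0 = 6.
  i=2: a_2=4, p_2 = 4*25 + 4 = 104, q_2 = 4*6 + 1 = 25.
  i=3: a_3=4, p_3 = 4*104 + 25 = 441, q_3 = 4*25 + 6 = 106.

4/1, 25/6, 104/25, 441/106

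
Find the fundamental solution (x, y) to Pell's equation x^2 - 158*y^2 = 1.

(x, y) = (7743, 616)

First expand sqrt(158) as a continued fraction. With x_i = (sqrt(158) + m_i)/d_i and (m_0, d_0) = (0, 1): a_0 = floor(sqrt(158)) = 12, since 12^2 = 144 <= 158 < 169 = 13^2.
Iterate m_{i+1} = d_i*a_i - m_i, d_{i+1} = (158 - m_{i+1}^2)/d_i, a_{i+1} = floor((a_0 + m_{i+1})/d_{i+1}):
  m_1 = 1*12 - 0 = 12, d_1 = (158 - 12^2)/1 = 14/1 = 14, a_1 = floor((12 + 12)/14) = 1.
  m_2 = 14*1 - 12 = 2, d_2 = (158 - 2^2)/14 = 154/14 = 11, a_2 = floor((12 + 2)/11) = 1.
  m_3 = 11*1 - 2 = 9, d_3 = (158 - 9^2)/11 = 77/11 = 7, a_3 = floor((12 + 9)/7) = 3.
  m_4 = 7*3 - 9 = 12, d_4 = (158 - 12^2)/7 = 14/7 = 2, a_4 = floor((12 + 12)/2) = 12.
  m_5 = 2*12 - 12 = 12, d_5 = (158 - 12^2)/2 = 14/2 = 7, a_5 = floor((12 + 12)/7) = 3.
  m_6 = 7*3 - 12 = 9, d_6 = (158 - 9^2)/7 = 77/7 = 11, a_6 = floor((12 + 9)/11) = 1.
  m_7 = 11*1 - 9 = 2, d_7 = (158 - 2^2)/11 = 154/11 = 14, a_7 = floor((12 + 2)/14) = 1.
  m_8 = 14*1 - 2 = 12, d_8 = (158 - 12^2)/14 = 14/14 = 1, a_8 = floor((12 + 12)/1) = 24.
  m_9 = 1*24 - 12 = 12, d_9 = (158 - 12^2)/1 = 14/1 = 14: (m_9, d_9) = (m_1, d_1) = (12, 14), so from here the quotients repeat a_1, ..., a_8; the period length is 8.
So sqrt(158) = [12; (1, 1, 3, 12, 3, 1, 1, 24)] with period length k = 8.
k is even, so the fundamental solution of x^2 - 158y^2 = 1 is (p_{k-1}, q_{k-1}) = (p_7, q_7); compute convergents through index 7.
Convergents (p_i = a_i*p_{i-1} + p_{i-2}, q_i = a_i*q_{i-1} + q_{i-2} with p_{-2}=0, p_{-1}=1, q_{-2}=1, q_{-1}=0):
  i=0: a_0=12, p_0 = 12*1 + 0 = 12, q_0 = 12*0 + 1 = 1.
  i=1: a_1=1, p_1 = 1*12 + 1 = 13, q_1 = 1*1 + 0 = 1.
  i=2: a_2=1, p_2 = 1*13 + 12 = 25, q_2 = 1*1 + 1 = 2.
  i=3: a_3=3, p_3 = 3*25 + 13 = 88, q_3 = 3*2 + 1 = 7.
  i=4: a_4=12, p_4 = 12*88 + 25 = 1081, q_4 = 12*7 + 2 = 86.
  i=5: a_5=3, p_5 = 3*1081 + 88 = 3331, q_5 = 3*86 + 7 = 265.
  i=6: a_6=1, p_6 = 1*3331 + 1081 = 4412, q_6 = 1*265 + 86 = 351.
  i=7: a_7=1, p_7 = 1*4412 + 3331 = 7743, q_7 = 1*351 + 265 = 616.
Check: 7743^2 - 158*616^2 = 59954049 - 59954048 = 1, so (x, y) = (7743, 616) solves the equation, and by the theorem it is the least positive solution.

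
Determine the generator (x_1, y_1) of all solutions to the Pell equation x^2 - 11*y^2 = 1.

First expand sqrt(11) as a continued fraction. With x_i = (sqrt(11) + m_i)/d_i and (m_0, d_0) = (0, 1): a_0 = floor(sqrt(11)) = 3, since 3^2 = 9 <= 11 < 16 = 4^2.
Iterate m_{i+1} = d_i*a_i - m_i, d_{i+1} = (11 - m_{i+1}^2)/d_i, a_{i+1} = floor((a_0 + m_{i+1})/d_{i+1}):
  m_1 = 1*3 - 0 = 3, d_1 = (11 - 3^2)/1 = 2/1 = 2, a_1 = floor((3 + 3)/2) = 3.
  m_2 = 2*3 - 3 = 3, d_2 = (11 - 3^2)/2 = 2/2 = 1, a_2 = floor((3 + 3)/1) = 6.
  m_3 = 1*6 - 3 = 3, d_3 = (11 - 3^2)/1 = 2/1 = 2: (m_3, d_3) = (m_1, d_1) = (3, 2), so from here the quotients repeat a_1, a_2; the period length is 2.
So sqrt(11) = [3; (3, 6)] with period length k = 2.
k is even, so the fundamental solution of x^2 - 11y^2 = 1 is (p_{k-1}, q_{k-1}) = (p_1, q_1); compute convergents through index 1.
Convergents (p_i = a_i*p_{i-1} + p_{i-2}, q_i = a_i*q_{i-1} + q_{i-2} with p_{-2}=0, p_{-1}=1, q_{-2}=1, q_{-1}=0):
  i=0: a_0=3, p_0 = 3*1 + 0 = 3, q_0 = 3*0 + 1 = 1.
  i=1: a_1=3, p_1 = 3*3 + 1 = 10, q_1 = 3*1 + 0 = 3.
Check: 10^2 - 11*3^2 = 100 - 99 = 1, so (x, y) = (10, 3) solves the equation, and by the theorem it is the least positive solution.

(x, y) = (10, 3)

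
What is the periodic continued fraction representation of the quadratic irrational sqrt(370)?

Write x_i = (sqrt(370) + m_i)/d_i with (m_0, d_0) = (0, 1). a_0 = floor(sqrt(370)) = 19, since 19^2 = 361 <= 370 < 400 = 20^2.
Iterate m_{i+1} = d_i*a_i - m_i, d_{i+1} = (370 - m_{i+1}^2)/d_i, a_{i+1} = floor((a_0 + m_{i+1})/d_{i+1}):
  m_1 = 1*19 - 0 = 19, d_1 = (370 - 19^2)/1 = 9/1 = 9, a_1 = floor((19 + 19)/9) = 4.
  m_2 = 9*4 - 19 = 17, d_2 = (370 - 17^2)/9 = 81/9 = 9, a_2 = floor((19 + 17)/9) = 4.
  m_3 = 9*4 - 17 = 19, d_3 = (370 - 19^2)/9 = 9/9 = 1, a_3 = floor((19 + 19)/1) = 38.
  m_4 = 1*38 - 19 = 19, d_4 = (370 - 19^2)/1 = 9/1 = 9: (m_4, d_4) = (m_1, d_1) = (19, 9), so from here the quotients repeat a_1, ..., a_3; the period length is 3.
Hence the expansion of sqrt(370) is a_0 = 19 followed by the repeating block 4, 4, 38 (period 3).

[19; (4, 4, 38)]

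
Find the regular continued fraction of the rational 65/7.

Run the Euclidean algorithm on 65 and 7; the successive quotients are the partial quotients a_0, a_1, ... (each step inverts the fractional part left over by the previous one):
  65 = 9*7 + 2, so a_0 = 9.
  7 = 3*2 + 1, so a_1 = 3.
  2 = 2*1 + 0, so a_2 = 2.
The remainder reaches 0 after 3 divisions, so the expansion has 3 partial quotients, read off in order.

[9; 3, 2]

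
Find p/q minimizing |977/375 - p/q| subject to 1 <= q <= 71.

99/38

Expand x = 977/375 as a continued fraction with the Euclidean algorithm:
  977 = 2*375 + 227, so a_0 = 2.
  375 = 1*227 + 148, so a_1 = 1.
  227 = 1*148 + 79, so a_2 = 1.
  148 = 1*79 + 69, so a_3 = 1.
  79 = 1*69 + 10, so a_4 = 1.
  69 = 6*10 + 9, so a_5 = 6.
  10 = 1*9 + 1, so a_6 = 1.
  9 = 9*1 + 0, so a_7 = 9.
so x = [2; 1, 1, 1, 1, 6, 1, 9].
Convergents (p_i = a_i*p_{i-1} + p_{i-2}, q_i = a_i*q_{i-1} + q_{i-2} with p_{-2}=0, p_{-1}=1, q_{-2}=1, q_{-1}=0), until the denominator exceeds 71:
  i=0: a_0=2, p_0 = 2*1 + 0 = 2, q_0 = 2*0 + 1 = 1.
  i=1: a_1=1, p_1 = 1*2 + 1 = 3, q_1 = 1*1 + 0 = 1.
  i=2: a_2=1, p_2 = 1*3 + 2 = 5, q_2 = 1*1 + 1 = 2.
  i=3: a_3=1, p_3 = 1*5 + 3 = 8, q_3 = 1*2 + 1 = 3.
  i=4: a_4=1, p_4 = 1*8 + 5 = 13, q_4 = 1*3 + 2 = 5.
  i=5: a_5=6, p_5 = 6*13 + 8 = 86, q_5 = 6*5 + 3 = 33.
  i=6: a_6=1, p_6 = 1*86 + 13 = 99, q_6 = 1*33 + 5 = 38.
  i=7: a_7=9, p_7 = 9*99 + 86 = 977, q_7 = 9*38 + 33 = 375.
q_7 = 375 > 71, so the last convergent with denominator <= 71 is p_6/q_6 = 99/38.
The closest fraction with denominator <= 71 is either p_6/q_6 or the intermediate fraction (k*p_6 + p_5)/(k*q_6 + q_5) with the largest k >= 1 whose denominator stays <= 71; these approach x as k grows, and every other convergent or intermediate fraction in range is farther away.
Largest k: floor((71 - q_5)/q_6) = floor((71 - 33)/38) = 1.
That gives (1*99 + 86)/(1*38 + 33) = 185/71.
Compare the errors: |x - 99/38| = |977*38 - 99*375|/(375*38) = 1/14250, and |x - 185/71| = |977*71 - 185*375|/(375*71) = 8/26625.
Cross-multiplying, 1*26625 = 26625 < 114000 = 8*14250, so 1/14250 is smaller: the convergent 99/38 is closer to x than 185/71.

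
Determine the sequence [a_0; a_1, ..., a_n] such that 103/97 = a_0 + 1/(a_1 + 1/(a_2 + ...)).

[1; 16, 6]

Run the Euclidean algorithm on 103 and 97; the successive quotients are the partial quotients a_0, a_1, ... (each step inverts the fractional part left over by the previous one):
  103 = 1*97 + 6, so a_0 = 1.
  97 = 16*6 + 1, so a_1 = 16.
  6 = 6*1 + 0, so a_2 = 6.
The remainder reaches 0 after 3 divisions, so the expansion has 3 partial quotients, read off in order.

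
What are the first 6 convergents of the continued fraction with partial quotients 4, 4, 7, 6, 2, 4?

4/1, 17/4, 123/29, 755/178, 1633/385, 7287/1718

Using the convergent recurrence p_i = a_i*p_{i-1} + p_{i-2}, q_i = a_i*q_{i-1} + q_{i-2} with p_{-2}=0, p_{-1}=1, q_{-2}=1, q_{-1}=0:
  i=0: a_0=4, p_0 = 4*1 + 0 = 4, q_0 = 4*0 + 1 = 1.
  i=1: a_1=4, p_1 = 4*4 + 1 = 17, q_1 = 4*1 + 0 = 4.
  i=2: a_2=7, p_2 = 7*17 + 4 = 123, q_2 = 7*4 + 1 = 29.
  i=3: a_3=6, p_3 = 6*123 + 17 = 755, q_3 = 6*29 + 4 = 178.
  i=4: a_4=2, p_4 = 2*755 + 123 = 1633, q_4 = 2*178 + 29 = 385.
  i=5: a_5=4, p_5 = 4*1633 + 755 = 7287, q_5 = 4*385 + 178 = 1718.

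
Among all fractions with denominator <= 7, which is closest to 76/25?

3/1

Expand x = 76/25 as a continued fraction with the Euclidean algorithm:
  76 = 3*25 + 1, so a_0 = 3.
  25 = 25*1 + 0, so a_1 = 25.
so x = [3; 25].
Convergents (p_i = a_i*p_{i-1} + p_{i-2}, q_i = a_i*q_{i-1} + q_{i-2} with p_{-2}=0, p_{-1}=1, q_{-2}=1, q_{-1}=0), until the denominator exceeds 7:
  i=0: a_0=3, p_0 = 3*1 + 0 = 3, q_0 = 3*0 + 1 = 1.
  i=1: a_1=25, p_1 = 25*3 + 1 = 76, q_1 = 25*1 + 0 = 25.
q_1 = 25 > 7, so the last convergent with denominator <= 7 is p_0/q_0 = 3/1.
The closest fraction with denominator <= 7 is either p_0/q_0 or the intermediate fraction (k*p_0 + p_{-1})/(k*q_0 + q_{-1}) with the largest k >= 1 whose denominator stays <= 7; these approach x as k grows, and every other convergent or intermediate fraction in range is farther away.
Largest k: floor((7 - q_{-1})/q_0) = floor((7 - 0)/1) = 7 (using the seeds p_{-1} = 1, q_{-1} = 0).
That gives (7*3 + 1)/(7*1 + 0) = 22/7.
Compare the errors: |x - 3/1| = |76*1 - 3*25|/(25*1) = 1/25, and |x - 22/7| = |76*7 - 22*25|/(25*7) = 18/175.
Cross-multiplying, 1*175 = 175 < 450 = 18*25, so 1/25 is smaller: the convergent 3/1 is closer to x than 22/7.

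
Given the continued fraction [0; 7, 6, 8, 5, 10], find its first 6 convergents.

0/1, 1/7, 6/43, 49/351, 251/1798, 2559/18331

Using the convergent recurrence p_i = a_i*p_{i-1} + p_{i-2}, q_i = a_i*q_{i-1} + q_{i-2} with p_{-2}=0, p_{-1}=1, q_{-2}=1, q_{-1}=0:
  i=0: a_0=0, p_0 = 0*1 + 0 = 0, q_0 = 0*0 + 1 = 1.
  i=1: a_1=7, p_1 = 7*0 + 1 = 1, q_1 = 7*1 + 0 = 7.
  i=2: a_2=6, p_2 = 6*1 + 0 = 6, q_2 = 6*7 + 1 = 43.
  i=3: a_3=8, p_3 = 8*6 + 1 = 49, q_3 = 8*43 + 7 = 351.
  i=4: a_4=5, p_4 = 5*49 + 6 = 251, q_4 = 5*351 + 43 = 1798.
  i=5: a_5=10, p_5 = 10*251 + 49 = 2559, q_5 = 10*1798 + 351 = 18331.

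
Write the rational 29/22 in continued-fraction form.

Run the Euclidean algorithm on 29 and 22; the successive quotients are the partial quotients a_0, a_1, ... (each step inverts the fractional part left over by the previous one):
  29 = 1*22 + 7, so a_0 = 1.
  22 = 3*7 + 1, so a_1 = 3.
  7 = 7*1 + 0, so a_2 = 7.
The remainder reaches 0 after 3 divisions, so the expansion has 3 partial quotients, read off in order.

[1; 3, 7]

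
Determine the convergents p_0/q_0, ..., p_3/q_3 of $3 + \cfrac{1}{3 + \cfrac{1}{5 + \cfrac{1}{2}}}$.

3/1, 10/3, 53/16, 116/35

Using the convergent recurrence p_i = a_i*p_{i-1} + p_{i-2}, q_i = a_i*q_{i-1} + q_{i-2} with p_{-2}=0, p_{-1}=1, q_{-2}=1, q_{-1}=0:
  i=0: a_0=3, p_0 = 3*1 + 0 = 3, q_0 = 3*0 + 1 = 1.
  i=1: a_1=3, p_1 = 3*3 + 1 = 10, q_1 = 3*1 + 0 = 3.
  i=2: a_2=5, p_2 = 5*10 + 3 = 53, q_2 = 5*3 + 1 = 16.
  i=3: a_3=2, p_3 = 2*53 + 10 = 116, q_3 = 2*16 + 3 = 35.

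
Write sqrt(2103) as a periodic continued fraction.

[45; (1, 6, 15, 6, 1, 90)]

Write x_i = (sqrt(2103) + m_i)/d_i with (m_0, d_0) = (0, 1). a_0 = floor(sqrt(2103)) = 45, since 45^2 = 2025 <= 2103 < 2116 = 46^2.
Iterate m_{i+1} = d_i*a_i - m_i, d_{i+1} = (2103 - m_{i+1}^2)/d_i, a_{i+1} = floor((a_0 + m_{i+1})/d_{i+1}):
  m_1 = 1*45 - 0 = 45, d_1 = (2103 - 45^2)/1 = 78/1 = 78, a_1 = floor((45 + 45)/78) = 1.
  m_2 = 78*1 - 45 = 33, d_2 = (2103 - 33^2)/78 = 1014/78 = 13, a_2 = floor((45 + 33)/13) = 6.
  m_3 = 13*6 - 33 = 45, d_3 = (2103 - 45^2)/13 = 78/13 = 6, a_3 = floor((45 + 45)/6) = 15.
  m_4 = 6*15 - 45 = 45, d_4 = (2103 - 45^2)/6 = 78/6 = 13, a_4 = floor((45 + 45)/13) = 6.
  m_5 = 13*6 - 45 = 33, d_5 = (2103 - 33^2)/13 = 1014/13 = 78, a_5 = floor((45 + 33)/78) = 1.
  m_6 = 78*1 - 33 = 45, d_6 = (2103 - 45^2)/78 = 78/78 = 1, a_6 = floor((45 + 45)/1) = 90.
  m_7 = 1*90 - 45 = 45, d_7 = (2103 - 45^2)/1 = 78/1 = 78: (m_7, d_7) = (m_1, d_1) = (45, 78), so from here the quotients repeat a_1, ..., a_6; the period length is 6.
Hence the expansion of sqrt(2103) is a_0 = 45 followed by the repeating block 1, 6, 15, 6, 1, 90 (period 6).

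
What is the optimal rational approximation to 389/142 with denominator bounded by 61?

63/23

Expand x = 389/142 as a continued fraction with the Euclidean algorithm:
  389 = 2*142 + 105, so a_0 = 2.
  142 = 1*105 + 37, so a_1 = 1.
  105 = 2*37 + 31, so a_2 = 2.
  37 = 1*31 + 6, so a_3 = 1.
  31 = 5*6 + 1, so a_4 = 5.
  6 = 6*1 + 0, so a_5 = 6.
so x = [2; 1, 2, 1, 5, 6].
Convergents (p_i = a_i*p_{i-1} + p_{i-2}, q_i = a_i*q_{i-1} + q_{i-2} with p_{-2}=0, p_{-1}=1, q_{-2}=1, q_{-1}=0), until the denominator exceeds 61:
  i=0: a_0=2, p_0 = 2*1 + 0 = 2, q_0 = 2*0 + 1 = 1.
  i=1: a_1=1, p_1 = 1*2 + 1 = 3, q_1 = 1*1 + 0 = 1.
  i=2: a_2=2, p_2 = 2*3 + 2 = 8, q_2 = 2*1 + 1 = 3.
  i=3: a_3=1, p_3 = 1*8 + 3 = 11, q_3 = 1*3 + 1 = 4.
  i=4: a_4=5, p_4 = 5*11 + 8 = 63, q_4 = 5*4 + 3 = 23.
  i=5: a_5=6, p_5 = 6*63 + 11 = 389, q_5 = 6*23 + 4 = 142.
q_5 = 142 > 61, so the last convergent with denominator <= 61 is p_4/q_4 = 63/23.
The closest fraction with denominator <= 61 is either p_4/q_4 or the intermediate fraction (k*p_4 + p_3)/(k*q_4 + q_3) with the largest k >= 1 whose denominator stays <= 61; these approach x as k grows, and every other convergent or intermediate fraction in range is farther away.
Largest k: floor((61 - q_3)/q_4) = floor((61 - 4)/23) = 2.
That gives (2*63 + 11)/(2*23 + 4) = 137/50.
Compare the errors: |x - 63/23| = |389*23 - 63*142|/(142*23) = 1/3266, and |x - 137/50| = |389*50 - 137*142|/(142*50) = 4/7100.
Cross-multiplying, 1*7100 = 7100 < 13064 = 4*3266, so 1/3266 is smaller: the convergent 63/23 is closer to x than 137/50.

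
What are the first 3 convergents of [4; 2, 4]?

Using the convergent recurrence p_i = a_i*p_{i-1} + p_{i-2}, q_i = a_i*q_{i-1} + q_{i-2} with p_{-2}=0, p_{-1}=1, q_{-2}=1, q_{-1}=0:
  i=0: a_0=4, p_0 = 4*1 + 0 = 4, q_0 = 4*0 + 1 = 1.
  i=1: a_1=2, p_1 = 2*4 + 1 = 9, q_1 = 2*1 + 0 = 2.
  i=2: a_2=4, p_2 = 4*9 + 4 = 40, q_2 = 4*2 + 1 = 9.

4/1, 9/2, 40/9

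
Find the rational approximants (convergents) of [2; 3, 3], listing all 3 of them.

2/1, 7/3, 23/10

Using the convergent recurrence p_i = a_i*p_{i-1} + p_{i-2}, q_i = a_i*q_{i-1} + q_{i-2} with p_{-2}=0, p_{-1}=1, q_{-2}=1, q_{-1}=0:
  i=0: a_0=2, p_0 = 2*1 + 0 = 2, q_0 = 2*0 + 1 = 1.
  i=1: a_1=3, p_1 = 3*2 + 1 = 7, q_1 = 3*1 + 0 = 3.
  i=2: a_2=3, p_2 = 3*7 + 2 = 23, q_2 = 3*3 + 1 = 10.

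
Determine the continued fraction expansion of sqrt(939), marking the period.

[30; (1, 1, 1, 4, 20, 4, 1, 1, 1, 60)]

Write x_i = (sqrt(939) + m_i)/d_i with (m_0, d_0) = (0, 1). a_0 = floor(sqrt(939)) = 30, since 30^2 = 900 <= 939 < 961 = 31^2.
Iterate m_{i+1} = d_i*a_i - m_i, d_{i+1} = (939 - m_{i+1}^2)/d_i, a_{i+1} = floor((a_0 + m_{i+1})/d_{i+1}):
  m_1 = 1*30 - 0 = 30, d_1 = (939 - 30^2)/1 = 39/1 = 39, a_1 = floor((30 + 30)/39) = 1.
  m_2 = 39*1 - 30 = 9, d_2 = (939 - 9^2)/39 = 858/39 = 22, a_2 = floor((30 + 9)/22) = 1.
  m_3 = 22*1 - 9 = 13, d_3 = (939 - 13^2)/22 = 770/22 = 35, a_3 = floor((30 + 13)/35) = 1.
  m_4 = 35*1 - 13 = 22, d_4 = (939 - 22^2)/35 = 455/35 = 13, a_4 = floor((30 + 22)/13) = 4.
  m_5 = 13*4 - 22 = 30, d_5 = (939 - 30^2)/13 = 39/13 = 3, a_5 = floor((30 + 30)/3) = 20.
  m_6 = 3*20 - 30 = 30, d_6 = (939 - 30^2)/3 = 39/3 = 13, a_6 = floor((30 + 30)/13) = 4.
  m_7 = 13*4 - 30 = 22, d_7 = (939 - 22^2)/13 = 455/13 = 35, a_7 = floor((30 + 22)/35) = 1.
  m_8 = 35*1 - 22 = 13, d_8 = (939 - 13^2)/35 = 770/35 = 22, a_8 = floor((30 + 13)/22) = 1.
  m_9 = 22*1 - 13 = 9, d_9 = (939 - 9^2)/22 = 858/22 = 39, a_9 = floor((30 + 9)/39) = 1.
  m_10 = 39*1 - 9 = 30, d_10 = (939 - 30^2)/39 = 39/39 = 1, a_10 = floor((30 + 30)/1) = 60.
  m_11 = 1*60 - 30 = 30, d_11 = (939 - 30^2)/1 = 39/1 = 39: (m_11, d_11) = (m_1, d_1) = (30, 39), so from here the quotients repeat a_1, ..., a_10; the period length is 10.
Hence the expansion of sqrt(939) is a_0 = 30 followed by the repeating block 1, 1, 1, 4, 20, 4, 1, 1, 1, 60 (period 10).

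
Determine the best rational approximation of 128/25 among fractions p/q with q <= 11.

Expand x = 128/25 as a continued fraction with the Euclidean algorithm:
  128 = 5*25 + 3, so a_0 = 5.
  25 = 8*3 + 1, so a_1 = 8.
  3 = 3*1 + 0, so a_2 = 3.
so x = [5; 8, 3].
Convergents (p_i = a_i*p_{i-1} + p_{i-2}, q_i = a_i*q_{i-1} + q_{i-2} with p_{-2}=0, p_{-1}=1, q_{-2}=1, q_{-1}=0), until the denominator exceeds 11:
  i=0: a_0=5, p_0 = 5*1 + 0 = 5, q_0 = 5*0 + 1 = 1.
  i=1: a_1=8, p_1 = 8*5 + 1 = 41, q_1 = 8*1 + 0 = 8.
  i=2: a_2=3, p_2 = 3*41 + 5 = 128, q_2 = 3*8 + 1 = 25.
q_2 = 25 > 11, so the last convergent with denominator <= 11 is p_1/q_1 = 41/8.
The closest fraction with denominator <= 11 is either p_1/q_1 or the intermediate fraction (k*p_1 + p_0)/(k*q_1 + q_0) with the largest k >= 1 whose denominator stays <= 11; these approach x as k grows, and every other convergent or intermediate fraction in range is farther away.
Largest k: floor((11 - q_0)/q_1) = floor((11 - 1)/8) = 1.
That gives (1*41 + 5)/(1*8 + 1) = 46/9.
Compare the errors: |x - 41/8| = |128*8 - 41*25|/(25*8) = 1/200, and |x - 46/9| = |128*9 - 46*25|/(25*9) = 2/225.
Cross-multiplying, 1*225 = 225 < 400 = 2*200, so 1/200 is smaller: the convergent 41/8 is closer to x than 46/9.

41/8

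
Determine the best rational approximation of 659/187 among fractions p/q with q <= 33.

Expand x = 659/187 as a continued fraction with the Euclidean algorithm:
  659 = 3*187 + 98, so a_0 = 3.
  187 = 1*98 + 89, so a_1 = 1.
  98 = 1*89 + 9, so a_2 = 1.
  89 = 9*9 + 8, so a_3 = 9.
  9 = 1*8 + 1, so a_4 = 1.
  8 = 8*1 + 0, so a_5 = 8.
so x = [3; 1, 1, 9, 1, 8].
Convergents (p_i = a_i*p_{i-1} + p_{i-2}, q_i = a_i*q_{i-1} + q_{i-2} with p_{-2}=0, p_{-1}=1, q_{-2}=1, q_{-1}=0), until the denominator exceeds 33:
  i=0: a_0=3, p_0 = 3*1 + 0 = 3, q_0 = 3*0 + 1 = 1.
  i=1: a_1=1, p_1 = 1*3 + 1 = 4, q_1 = 1*1 + 0 = 1.
  i=2: a_2=1, p_2 = 1*4 + 3 = 7, q_2 = 1*1 + 1 = 2.
  i=3: a_3=9, p_3 = 9*7 + 4 = 67, q_3 = 9*2 + 1 = 19.
  i=4: a_4=1, p_4 = 1*67 + 7 = 74, q_4 = 1*19 + 2 = 21.
  i=5: a_5=8, p_5 = 8*74 + 67 = 659, q_5 = 8*21 + 19 = 187.
q_5 = 187 > 33, so the last convergent with denominator <= 33 is p_4/q_4 = 74/21.
The closest fraction with denominator <= 33 is either p_4/q_4 or the intermediate fraction (k*p_4 + p_3)/(k*q_4 + q_3) with the largest k >= 1 whose denominator stays <= 33; these approach x as k grows, and every other convergent or intermediate fraction in range is farther away.
Largest k: floor((33 - q_3)/q_4) = floor((33 - 19)/21) = 0.
Since k = 0, no intermediate fraction beyond p_4/q_4 has denominator <= 33, so the convergent 74/21 is the closest (its error is |659*21 - 74*187|/(187*21) = 1/3927).

74/21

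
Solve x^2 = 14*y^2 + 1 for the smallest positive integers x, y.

(x, y) = (15, 4)

First expand sqrt(14) as a continued fraction. With x_i = (sqrt(14) + m_i)/d_i and (m_0, d_0) = (0, 1): a_0 = floor(sqrt(14)) = 3, since 3^2 = 9 <= 14 < 16 = 4^2.
Iterate m_{i+1} = d_i*a_i - m_i, d_{i+1} = (14 - m_{i+1}^2)/d_i, a_{i+1} = floor((a_0 + m_{i+1})/d_{i+1}):
  m_1 = 1*3 - 0 = 3, d_1 = (14 - 3^2)/1 = 5/1 = 5, a_1 = floor((3 + 3)/5) = 1.
  m_2 = 5*1 - 3 = 2, d_2 = (14 - 2^2)/5 = 10/5 = 2, a_2 = floor((3 + 2)/2) = 2.
  m_3 = 2*2 - 2 = 2, d_3 = (14 - 2^2)/2 = 10/2 = 5, a_3 = floor((3 + 2)/5) = 1.
  m_4 = 5*1 - 2 = 3, d_4 = (14 - 3^2)/5 = 5/5 = 1, a_4 = floor((3 + 3)/1) = 6.
  m_5 = 1*6 - 3 = 3, d_5 = (14 - 3^2)/1 = 5/1 = 5: (m_5, d_5) = (m_1, d_1) = (3, 5), so from here the quotients repeat a_1, ..., a_4; the period length is 4.
So sqrt(14) = [3; (1, 2, 1, 6)] with period length k = 4.
k is even, so the fundamental solution of x^2 - 14y^2 = 1 is (p_{k-1}, q_{k-1}) = (p_3, q_3); compute convergents through index 3.
Convergents (p_i = a_i*p_{i-1} + p_{i-2}, q_i = a_i*q_{i-1} + q_{i-2} with p_{-2}=0, p_{-1}=1, q_{-2}=1, q_{-1}=0):
  i=0: a_0=3, p_0 = 3*1 + 0 = 3, q_0 = 3*0 + 1 = 1.
  i=1: a_1=1, p_1 = 1*3 + 1 = 4, q_1 = 1*1 + 0 = 1.
  i=2: a_2=2, p_2 = 2*4 + 3 = 11, q_2 = 2*1 + 1 = 3.
  i=3: a_3=1, p_3 = 1*11 + 4 = 15, q_3 = 1*3 + 1 = 4.
Check: 15^2 - 14*4^2 = 225 - 224 = 1, so (x, y) = (15, 4) solves the equation, and by the theorem it is the least positive solution.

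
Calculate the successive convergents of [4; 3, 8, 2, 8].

4/1, 13/3, 108/25, 229/53, 1940/449

Using the convergent recurrence p_i = a_i*p_{i-1} + p_{i-2}, q_i = a_i*q_{i-1} + q_{i-2} with p_{-2}=0, p_{-1}=1, q_{-2}=1, q_{-1}=0:
  i=0: a_0=4, p_0 = 4*1 + 0 = 4, q_0 = 4*0 + 1 = 1.
  i=1: a_1=3, p_1 = 3*4 + 1 = 13, q_1 = 3*1 + 0 = 3.
  i=2: a_2=8, p_2 = 8*13 + 4 = 108, q_2 = 8*3 + 1 = 25.
  i=3: a_3=2, p_3 = 2*108 + 13 = 229, q_3 = 2*25 + 3 = 53.
  i=4: a_4=8, p_4 = 8*229 + 108 = 1940, q_4 = 8*53 + 25 = 449.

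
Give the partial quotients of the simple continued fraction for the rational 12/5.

Run the Euclidean algorithm on 12 and 5; the successive quotients are the partial quotients a_0, a_1, ... (each step inverts the fractional part left over by the previous one):
  12 = 2*5 + 2, so a_0 = 2.
  5 = 2*2 + 1, so a_1 = 2.
  2 = 2*1 + 0, so a_2 = 2.
The remainder reaches 0 after 3 divisions, so the expansion has 3 partial quotients, read off in order.

[2; 2, 2]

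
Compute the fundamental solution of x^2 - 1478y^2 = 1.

First expand sqrt(1478) as a continued fraction. With x_i = (sqrt(1478) + m_i)/d_i and (m_0, d_0) = (0, 1): a_0 = floor(sqrt(1478)) = 38, since 38^2 = 1444 <= 1478 < 1521 = 39^2.
Iterate m_{i+1} = d_i*a_i - m_i, d_{i+1} = (1478 - m_{i+1}^2)/d_i, a_{i+1} = floor((a_0 + m_{i+1})/d_{i+1}):
  m_1 = 1*38 - 0 = 38, d_1 = (1478 - 38^2)/1 = 34/1 = 34, a_1 = floor((38 + 38)/34) = 2.
  m_2 = 34*2 - 38 = 30, d_2 = (1478 - 30^2)/34 = 578/34 = 17, a_2 = floor((38 + 30)/17) = 4.
  m_3 = 17*4 - 30 = 38, d_3 = (1478 - 38^2)/17 = 34/17 = 2, a_3 = floor((38 + 38)/2) = 38.
  m_4 = 2*38 - 38 = 38, d_4 = (1478 - 38^2)/2 = 34/2 = 17, a_4 = floor((38 + 38)/17) = 4.
  m_5 = 17*4 - 38 = 30, d_5 = (1478 - 30^2)/17 = 578/17 = 34, a_5 = floor((38 + 30)/34) = 2.
  m_6 = 34*2 - 30 = 38, d_6 = (1478 - 38^2)/34 = 34/34 = 1, a_6 = floor((38 + 38)/1) = 76.
  m_7 = 1*76 - 38 = 38, d_7 = (1478 - 38^2)/1 = 34/1 = 34: (m_7, d_7) = (m_1, d_1) = (38, 34), so from here the quotients repeat a_1, ..., a_6; the period length is 6.
So sqrt(1478) = [38; (2, 4, 38, 4, 2, 76)] with period length k = 6.
k is even, so the fundamental solution of x^2 - 1478y^2 = 1 is (p_{k-1}, q_{k-1}) = (p_5, q_5); compute convergents through index 5.
Convergents (p_i = a_i*p_{i-1} + p_{i-2}, q_i = a_i*q_{i-1} + q_{i-2} with p_{-2}=0, p_{-1}=1, q_{-2}=1, q_{-1}=0):
  i=0: a_0=38, p_0 = 38*1 + 0 = 38, q_0 = 38*0 + 1 = 1.
  i=1: a_1=2, p_1 = 2*38 + 1 = 77, q_1 = 2*1 + 0 = 2.
  i=2: a_2=4, p_2 = 4*77 + 38 = 346, q_2 = 4*2 + 1 = 9.
  i=3: a_3=38, p_3 = 38*346 + 77 = 13225, q_3 = 38*9 + 2 = 344.
  i=4: a_4=4, p_4 = 4*13225 + 346 = 53246, q_4 = 4*344 + 9 = 1385.
  i=5: a_5=2, p_5 = 2*53246 + 13225 = 119717, q_5 = 2*1385 + 344 = 3114.
Check: 119717^2 - 1478*3114^2 = 14332160089 - 14332160088 = 1, so (x, y) = (119717, 3114) solves the equation, and by the theorem it is the least positive solution.

(x, y) = (119717, 3114)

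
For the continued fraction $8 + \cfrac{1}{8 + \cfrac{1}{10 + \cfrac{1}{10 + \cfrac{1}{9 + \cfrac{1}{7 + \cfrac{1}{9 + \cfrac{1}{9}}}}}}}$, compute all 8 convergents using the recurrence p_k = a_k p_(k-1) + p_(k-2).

8/1, 65/8, 658/81, 6645/818, 60463/7443, 429886/52919, 3929437/483714, 35794819/4406345

Using the convergent recurrence p_i = a_i*p_{i-1} + p_{i-2}, q_i = a_i*q_{i-1} + q_{i-2} with p_{-2}=0, p_{-1}=1, q_{-2}=1, q_{-1}=0:
  i=0: a_0=8, p_0 = 8*1 + 0 = 8, q_0 = 8*0 + 1 = 1.
  i=1: a_1=8, p_1 = 8*8 + 1 = 65, q_1 = 8*1 + 0 = 8.
  i=2: a_2=10, p_2 = 10*65 + 8 = 658, q_2 = 10*8 + 1 = 81.
  i=3: a_3=10, p_3 = 10*658 + 65 = 6645, q_3 = 10*81 + 8 = 818.
  i=4: a_4=9, p_4 = 9*6645 + 658 = 60463, q_4 = 9*818 + 81 = 7443.
  i=5: a_5=7, p_5 = 7*60463 + 6645 = 429886, q_5 = 7*7443 + 818 = 52919.
  i=6: a_6=9, p_6 = 9*429886 + 60463 = 3929437, q_6 = 9*52919 + 7443 = 483714.
  i=7: a_7=9, p_7 = 9*3929437 + 429886 = 35794819, q_7 = 9*483714 + 52919 = 4406345.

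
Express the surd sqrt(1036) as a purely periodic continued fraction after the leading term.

[32; (5, 2, 1, 6, 2, 6, 1, 2, 5, 64)]

Write x_i = (sqrt(1036) + m_i)/d_i with (m_0, d_0) = (0, 1). a_0 = floor(sqrt(1036)) = 32, since 32^2 = 1024 <= 1036 < 1089 = 33^2.
Iterate m_{i+1} = d_i*a_i - m_i, d_{i+1} = (1036 - m_{i+1}^2)/d_i, a_{i+1} = floor((a_0 + m_{i+1})/d_{i+1}):
  m_1 = 1*32 - 0 = 32, d_1 = (1036 - 32^2)/1 = 12/1 = 12, a_1 = floor((32 + 32)/12) = 5.
  m_2 = 12*5 - 32 = 28, d_2 = (1036 - 28^2)/12 = 252/12 = 21, a_2 = floor((32 + 28)/21) = 2.
  m_3 = 21*2 - 28 = 14, d_3 = (1036 - 14^2)/21 = 840/21 = 40, a_3 = floor((32 + 14)/40) = 1.
  m_4 = 40*1 - 14 = 26, d_4 = (1036 - 26^2)/40 = 360/40 = 9, a_4 = floor((32 + 26)/9) = 6.
  m_5 = 9*6 - 26 = 28, d_5 = (1036 - 28^2)/9 = 252/9 = 28, a_5 = floor((32 + 28)/28) = 2.
  m_6 = 28*2 - 28 = 28, d_6 = (1036 - 28^2)/28 = 252/28 = 9, a_6 = floor((32 + 28)/9) = 6.
  m_7 = 9*6 - 28 = 26, d_7 = (1036 - 26^2)/9 = 360/9 = 40, a_7 = floor((32 + 26)/40) = 1.
  m_8 = 40*1 - 26 = 14, d_8 = (1036 - 14^2)/40 = 840/40 = 21, a_8 = floor((32 + 14)/21) = 2.
  m_9 = 21*2 - 14 = 28, d_9 = (1036 - 28^2)/21 = 252/21 = 12, a_9 = floor((32 + 28)/12) = 5.
  m_10 = 12*5 - 28 = 32, d_10 = (1036 - 32^2)/12 = 12/12 = 1, a_10 = floor((32 + 32)/1) = 64.
  m_11 = 1*64 - 32 = 32, d_11 = (1036 - 32^2)/1 = 12/1 = 12: (m_11, d_11) = (m_1, d_1) = (32, 12), so from here the quotients repeat a_1, ..., a_10; the period length is 10.
Hence the expansion of sqrt(1036) is a_0 = 32 followed by the repeating block 5, 2, 1, 6, 2, 6, 1, 2, 5, 64 (period 10).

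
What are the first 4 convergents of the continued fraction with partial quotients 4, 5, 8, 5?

4/1, 21/5, 172/41, 881/210

Using the convergent recurrence p_i = a_i*p_{i-1} + p_{i-2}, q_i = a_i*q_{i-1} + q_{i-2} with p_{-2}=0, p_{-1}=1, q_{-2}=1, q_{-1}=0:
  i=0: a_0=4, p_0 = 4*1 + 0 = 4, q_0 = 4*0 + 1 = 1.
  i=1: a_1=5, p_1 = 5*4 + 1 = 21, q_1 = 5*1 + 0 = 5.
  i=2: a_2=8, p_2 = 8*21 + 4 = 172, q_2 = 8*5 + 1 = 41.
  i=3: a_3=5, p_3 = 5*172 + 21 = 881, q_3 = 5*41 + 5 = 210.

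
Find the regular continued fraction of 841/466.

[1; 1, 4, 8, 3, 1, 2]

Run the Euclidean algorithm on 841 and 466; the successive quotients are the partial quotients a_0, a_1, ... (each step inverts the fractional part left over by the previous one):
  841 = 1*466 + 375, so a_0 = 1.
  466 = 1*375 + 91, so a_1 = 1.
  375 = 4*91 + 11, so a_2 = 4.
  91 = 8*11 + 3, so a_3 = 8.
  11 = 3*3 + 2, so a_4 = 3.
  3 = 1*2 + 1, so a_5 = 1.
  2 = 2*1 + 0, so a_6 = 2.
The remainder reaches 0 after 7 divisions, so the expansion has 7 partial quotients, read off in order.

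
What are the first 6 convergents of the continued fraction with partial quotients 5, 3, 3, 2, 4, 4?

Using the convergent recurrence p_i = a_i*p_{i-1} + p_{i-2}, q_i = a_i*q_{i-1} + q_{i-2} with p_{-2}=0, p_{-1}=1, q_{-2}=1, q_{-1}=0:
  i=0: a_0=5, p_0 = 5*1 + 0 = 5, q_0 = 5*0 + 1 = 1.
  i=1: a_1=3, p_1 = 3*5 + 1 = 16, q_1 = 3*1 + 0 = 3.
  i=2: a_2=3, p_2 = 3*16 + 5 = 53, q_2 = 3*3 + 1 = 10.
  i=3: a_3=2, p_3 = 2*53 + 16 = 122, q_3 = 2*10 + 3 = 23.
  i=4: a_4=4, p_4 = 4*122 + 53 = 541, q_4 = 4*23 + 10 = 102.
  i=5: a_5=4, p_5 = 4*541 + 122 = 2286, q_5 = 4*102 + 23 = 431.

5/1, 16/3, 53/10, 122/23, 541/102, 2286/431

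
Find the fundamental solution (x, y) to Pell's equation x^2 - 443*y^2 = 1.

First expand sqrt(443) as a continued fraction. With x_i = (sqrt(443) + m_i)/d_i and (m_0, d_0) = (0, 1): a_0 = floor(sqrt(443)) = 21, since 21^2 = 441 <= 443 < 484 = 22^2.
Iterate m_{i+1} = d_i*a_i - m_i, d_{i+1} = (443 - m_{i+1}^2)/d_i, a_{i+1} = floor((a_0 + m_{i+1})/d_{i+1}):
  m_1 = 1*21 - 0 = 21, d_1 = (443 - 21^2)/1 = 2/1 = 2, a_1 = floor((21 + 21)/2) = 21.
  m_2 = 2*21 - 21 = 21, d_2 = (443 - 21^2)/2 = 2/2 = 1, a_2 = floor((21 + 21)/1) = 42.
  m_3 = 1*42 - 21 = 21, d_3 = (443 - 21^2)/1 = 2/1 = 2: (m_3, d_3) = (m_1, d_1) = (21, 2), so from here the quotients repeat a_1, a_2; the period length is 2.
So sqrt(443) = [21; (21, 42)] with period length k = 2.
k is even, so the fundamental solution of x^2 - 443y^2 = 1 is (p_{k-1}, q_{k-1}) = (p_1, q_1); compute convergents through index 1.
Convergents (p_i = a_i*p_{i-1} + p_{i-2}, q_i = a_i*q_{i-1} + q_{i-2} with p_{-2}=0, p_{-1}=1, q_{-2}=1, q_{-1}=0):
  i=0: a_0=21, p_0 = 21*1 + 0 = 21, q_0 = 21*0 + 1 = 1.
  i=1: a_1=21, p_1 = 21*21 + 1 = 442, q_1 = 21*1 + 0 = 21.
Check: 442^2 - 443*21^2 = 195364 - 195363 = 1, so (x, y) = (442, 21) solves the equation, and by the theorem it is the least positive solution.

(x, y) = (442, 21)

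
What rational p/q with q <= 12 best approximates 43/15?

23/8

Expand x = 43/15 as a continued fraction with the Euclidean algorithm:
  43 = 2*15 + 13, so a_0 = 2.
  15 = 1*13 + 2, so a_1 = 1.
  13 = 6*2 + 1, so a_2 = 6.
  2 = 2*1 + 0, so a_3 = 2.
so x = [2; 1, 6, 2].
Convergents (p_i = a_i*p_{i-1} + p_{i-2}, q_i = a_i*q_{i-1} + q_{i-2} with p_{-2}=0, p_{-1}=1, q_{-2}=1, q_{-1}=0), until the denominator exceeds 12:
  i=0: a_0=2, p_0 = 2*1 + 0 = 2, q_0 = 2*0 + 1 = 1.
  i=1: a_1=1, p_1 = 1*2 + 1 = 3, q_1 = 1*1 + 0 = 1.
  i=2: a_2=6, p_2 = 6*3 + 2 = 20, q_2 = 6*1 + 1 = 7.
  i=3: a_3=2, p_3 = 2*20 + 3 = 43, q_3 = 2*7 + 1 = 15.
q_3 = 15 > 12, so the last convergent with denominator <= 12 is p_2/q_2 = 20/7.
The closest fraction with denominator <= 12 is either p_2/q_2 or the intermediate fraction (k*p_2 + p_1)/(k*q_2 + q_1) with the largest k >= 1 whose denominator stays <= 12; these approach x as k grows, and every other convergent or intermediate fraction in range is farther away.
Largest k: floor((12 - q_1)/q_2) = floor((12 - 1)/7) = 1.
That gives (1*20 + 3)/(1*7 + 1) = 23/8.
Compare the errors: |x - 20/7| = |43*7 - 20*15|/(15*7) = 1/105, and |x - 23/8| = |43*8 - 23*15|/(15*8) = 1/120.
Cross-multiplying, 1*105 = 105 < 120 = 1*120, so 1/120 is smaller: the intermediate fraction 23/8 is closer to x than 20/7.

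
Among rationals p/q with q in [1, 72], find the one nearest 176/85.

147/71

Expand x = 176/85 as a continued fraction with the Euclidean algorithm:
  176 = 2*85 + 6, so a_0 = 2.
  85 = 14*6 + 1, so a_1 = 14.
  6 = 6*1 + 0, so a_2 = 6.
so x = [2; 14, 6].
Convergents (p_i = a_i*p_{i-1} + p_{i-2}, q_i = a_i*q_{i-1} + q_{i-2} with p_{-2}=0, p_{-1}=1, q_{-2}=1, q_{-1}=0), until the denominator exceeds 72:
  i=0: a_0=2, p_0 = 2*1 + 0 = 2, q_0 = 2*0 + 1 = 1.
  i=1: a_1=14, p_1 = 14*2 + 1 = 29, q_1 = 14*1 + 0 = 14.
  i=2: a_2=6, p_2 = 6*29 + 2 = 176, q_2 = 6*14 + 1 = 85.
q_2 = 85 > 72, so the last convergent with denominator <= 72 is p_1/q_1 = 29/14.
The closest fraction with denominator <= 72 is either p_1/q_1 or the intermediate fraction (k*p_1 + p_0)/(k*q_1 + q_0) with the largest k >= 1 whose denominator stays <= 72; these approach x as k grows, and every other convergent or intermediate fraction in range is farther away.
Largest k: floor((72 - q_0)/q_1) = floor((72 - 1)/14) = 5.
That gives (5*29 + 2)/(5*14 + 1) = 147/71.
Compare the errors: |x - 29/14| = |176*14 - 29*85|/(85*14) = 1/1190, and |x - 147/71| = |176*71 - 147*85|/(85*71) = 1/6035.
Cross-multiplying, 1*1190 = 1190 < 6035 = 1*6035, so 1/6035 is smaller: the intermediate fraction 147/71 is closer to x than 29/14.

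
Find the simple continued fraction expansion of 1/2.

Run the Euclidean algorithm on 1 and 2; the successive quotients are the partial quotients a_0, a_1, ... (each step inverts the fractional part left over by the previous one):
  1 = 0*2 + 1, so a_0 = 0.
  2 = 2*1 + 0, so a_1 = 2.
The remainder reaches 0 after 2 divisions, so the expansion has 2 partial quotients, read off in order.

[0; 2]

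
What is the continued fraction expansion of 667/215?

[3; 9, 1, 3, 2, 2]

Run the Euclidean algorithm on 667 and 215; the successive quotients are the partial quotients a_0, a_1, ... (each step inverts the fractional part left over by the previous one):
  667 = 3*215 + 22, so a_0 = 3.
  215 = 9*22 + 17, so a_1 = 9.
  22 = 1*17 + 5, so a_2 = 1.
  17 = 3*5 + 2, so a_3 = 3.
  5 = 2*2 + 1, so a_4 = 2.
  2 = 2*1 + 0, so a_5 = 2.
The remainder reaches 0 after 6 divisions, so the expansion has 6 partial quotients, read off in order.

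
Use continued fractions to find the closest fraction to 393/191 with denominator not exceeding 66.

Expand x = 393/191 as a continued fraction with the Euclidean algorithm:
  393 = 2*191 + 11, so a_0 = 2.
  191 = 17*11 + 4, so a_1 = 17.
  11 = 2*4 + 3, so a_2 = 2.
  4 = 1*3 + 1, so a_3 = 1.
  3 = 3*1 + 0, so a_4 = 3.
so x = [2; 17, 2, 1, 3].
Convergents (p_i = a_i*p_{i-1} + p_{i-2}, q_i = a_i*q_{i-1} + q_{i-2} with p_{-2}=0, p_{-1}=1, q_{-2}=1, q_{-1}=0), until the denominator exceeds 66:
  i=0: a_0=2, p_0 = 2*1 + 0 = 2, q_0 = 2*0 + 1 = 1.
  i=1: a_1=17, p_1 = 17*2 + 1 = 35, q_1 = 17*1 + 0 = 17.
  i=2: a_2=2, p_2 = 2*35 + 2 = 72, q_2 = 2*17 + 1 = 35.
  i=3: a_3=1, p_3 = 1*72 + 35 = 107, q_3 = 1*35 + 17 = 52.
  i=4: a_4=3, p_4 = 3*107 + 72 = 393, q_4 = 3*52 + 35 = 191.
q_4 = 191 > 66, so the last convergent with denominator <= 66 is p_3/q_3 = 107/52.
The closest fraction with denominator <= 66 is either p_3/q_3 or the intermediate fraction (k*p_3 + p_2)/(k*q_3 + q_2) with the largest k >= 1 whose denominator stays <= 66; these approach x as k grows, and every other convergent or intermediate fraction in range is farther away.
Largest k: floor((66 - q_2)/q_3) = floor((66 - 35)/52) = 0.
Since k = 0, no intermediate fraction beyond p_3/q_3 has denominator <= 66, so the convergent 107/52 is the closest (its error is |393*52 - 107*191|/(191*52) = 1/9932).

107/52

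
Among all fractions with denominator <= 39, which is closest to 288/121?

50/21

Expand x = 288/121 as a continued fraction with the Euclidean algorithm:
  288 = 2*121 + 46, so a_0 = 2.
  121 = 2*46 + 29, so a_1 = 2.
  46 = 1*29 + 17, so a_2 = 1.
  29 = 1*17 + 12, so a_3 = 1.
  17 = 1*12 + 5, so a_4 = 1.
  12 = 2*5 + 2, so a_5 = 2.
  5 = 2*2 + 1, so a_6 = 2.
  2 = 2*1 + 0, so a_7 = 2.
so x = [2; 2, 1, 1, 1, 2, 2, 2].
Convergents (p_i = a_i*p_{i-1} + p_{i-2}, q_i = a_i*q_{i-1} + q_{i-2} with p_{-2}=0, p_{-1}=1, q_{-2}=1, q_{-1}=0), until the denominator exceeds 39:
  i=0: a_0=2, p_0 = 2*1 + 0 = 2, q_0 = 2*0 + 1 = 1.
  i=1: a_1=2, p_1 = 2*2 + 1 = 5, q_1 = 2*1 + 0 = 2.
  i=2: a_2=1, p_2 = 1*5 + 2 = 7, q_2 = 1*2 + 1 = 3.
  i=3: a_3=1, p_3 = 1*7 + 5 = 12, q_3 = 1*3 + 2 = 5.
  i=4: a_4=1, p_4 = 1*12 + 7 = 19, q_4 = 1*5 + 3 = 8.
  i=5: a_5=2, p_5 = 2*19 + 12 = 50, q_5 = 2*8 + 5 = 21.
  i=6: a_6=2, p_6 = 2*50 + 19 = 119, q_6 = 2*21 + 8 = 50.
q_6 = 50 > 39, so the last convergent with denominator <= 39 is p_5/q_5 = 50/21.
The closest fraction with denominator <= 39 is either p_5/q_5 or the intermediate fraction (k*p_5 + p_4)/(k*q_5 + q_4) with the largest k >= 1 whose denominator stays <= 39; these approach x as k grows, and every other convergent or intermediate fraction in range is farther away.
Largest k: floor((39 - q_4)/q_5) = floor((39 - 8)/21) = 1.
That gives (1*50 + 19)/(1*21 + 8) = 69/29.
Compare the errors: |x - 50/21| = |288*21 - 50*121|/(121*21) = 2/2541, and |x - 69/29| = |288*29 - 69*121|/(121*29) = 3/3509.
Cross-multiplying, 2*3509 = 7018 < 7623 = 3*2541, so 2/2541 is smaller: the convergent 50/21 is closer to x than 69/29.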